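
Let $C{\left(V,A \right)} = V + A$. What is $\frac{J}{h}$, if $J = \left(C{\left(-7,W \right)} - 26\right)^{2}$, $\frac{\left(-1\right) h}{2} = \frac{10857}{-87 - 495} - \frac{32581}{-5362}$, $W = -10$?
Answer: $\frac{480845393}{6542182} \approx 73.499$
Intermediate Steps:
$C{\left(V,A \right)} = A + V$
$h = \frac{6542182}{260057}$ ($h = - 2 \left(\frac{10857}{-87 - 495} - \frac{32581}{-5362}\right) = - 2 \left(\frac{10857}{-87 - 495} - - \frac{32581}{5362}\right) = - 2 \left(\frac{10857}{-582} + \frac{32581}{5362}\right) = - 2 \left(10857 \left(- \frac{1}{582}\right) + \frac{32581}{5362}\right) = - 2 \left(- \frac{3619}{194} + \frac{32581}{5362}\right) = \left(-2\right) \left(- \frac{3271091}{260057}\right) = \frac{6542182}{260057} \approx 25.157$)
$J = 1849$ ($J = \left(\left(-10 - 7\right) - 26\right)^{2} = \left(-17 - 26\right)^{2} = \left(-43\right)^{2} = 1849$)
$\frac{J}{h} = \frac{1849}{\frac{6542182}{260057}} = 1849 \cdot \frac{260057}{6542182} = \frac{480845393}{6542182}$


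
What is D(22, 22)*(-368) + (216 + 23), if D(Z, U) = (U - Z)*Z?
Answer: 239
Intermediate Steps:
D(Z, U) = Z*(U - Z)
D(22, 22)*(-368) + (216 + 23) = (22*(22 - 1*22))*(-368) + (216 + 23) = (22*(22 - 22))*(-368) + 239 = (22*0)*(-368) + 239 = 0*(-368) + 239 = 0 + 239 = 239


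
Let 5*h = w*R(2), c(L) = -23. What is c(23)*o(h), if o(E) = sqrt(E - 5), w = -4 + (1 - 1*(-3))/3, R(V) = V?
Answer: -23*I*sqrt(1365)/15 ≈ -56.65*I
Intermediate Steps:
w = -8/3 (w = -4 + (1 + 3)*(1/3) = -4 + 4*(1/3) = -4 + 4/3 = -8/3 ≈ -2.6667)
h = -16/15 (h = (-8/3*2)/5 = (1/5)*(-16/3) = -16/15 ≈ -1.0667)
o(E) = sqrt(-5 + E)
c(23)*o(h) = -23*sqrt(-5 - 16/15) = -23*I*sqrt(1365)/15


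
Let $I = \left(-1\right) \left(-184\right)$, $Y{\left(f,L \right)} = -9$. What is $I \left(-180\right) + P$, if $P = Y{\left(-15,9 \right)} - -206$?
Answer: $-32923$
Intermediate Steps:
$I = 184$
$P = 197$ ($P = -9 - -206 = -9 + 206 = 197$)
$I \left(-180\right) + P = 184 \left(-180\right) + 197 = -33120 + 197 = -32923$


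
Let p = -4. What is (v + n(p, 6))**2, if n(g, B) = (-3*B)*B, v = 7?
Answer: 10201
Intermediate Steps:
n(g, B) = -3*B**2
(v + n(p, 6))**2 = (7 - 3*6**2)**2 = (7 - 3*36)**2 = (7 - 108)**2 = (-101)**2 = 10201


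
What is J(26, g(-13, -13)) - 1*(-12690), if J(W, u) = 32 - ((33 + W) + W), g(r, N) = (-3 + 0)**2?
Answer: 12637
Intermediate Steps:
g(r, N) = 9 (g(r, N) = (-3)**2 = 9)
J(W, u) = -1 - 2*W (J(W, u) = 32 - (33 + 2*W) = 32 + (-33 - 2*W) = -1 - 2*W)
J(26, g(-13, -13)) - 1*(-12690) = (-1 - 2*26) - 1*(-12690) = (-1 - 52) + 12690 = -53 + 12690 = 12637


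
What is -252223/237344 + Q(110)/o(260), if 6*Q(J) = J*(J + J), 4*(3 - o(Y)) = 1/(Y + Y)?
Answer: 5968752934109/4442367648 ≈ 1343.6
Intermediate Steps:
o(Y) = 3 - 1/(8*Y) (o(Y) = 3 - 1/(4*(Y + Y)) = 3 - 1/(2*Y)/4 = 3 - 1/(8*Y))
Q(J) = J**2/3 (Q(J) = (J*(J + J))/6 = (J*(2*J))/6 = (2*J**2)/6 = J**2/3)
-252223/237344 + Q(110)/o(260) = -252223/237344 + ((1/3)*110**2)/(3 - 1/8/260) = -252223*1/237344 + ((1/3)*12100)/(3 - 1/8*1/260) = -252223/237344 + 12100/(3*(3 - 1/2080)) = -252223/237344 + 12100/(3*(6239/2080)) = -252223/237344 + (12100/3)*(2080/6239) = -252223/237344 + 25168000/18717 = 5968752934109/4442367648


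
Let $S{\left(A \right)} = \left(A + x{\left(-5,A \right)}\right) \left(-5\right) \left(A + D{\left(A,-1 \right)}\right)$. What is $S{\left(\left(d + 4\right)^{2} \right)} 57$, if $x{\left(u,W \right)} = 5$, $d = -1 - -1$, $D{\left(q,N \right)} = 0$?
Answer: $-95760$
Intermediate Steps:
$d = 0$ ($d = -1 + 1 = 0$)
$S{\left(A \right)} = A \left(-25 - 5 A\right)$ ($S{\left(A \right)} = \left(A + 5\right) \left(-5\right) \left(A + 0\right) = \left(5 + A\right) \left(-5\right) A = \left(-25 - 5 A\right) A = A \left(-25 - 5 A\right)$)
$S{\left(\left(d + 4\right)^{2} \right)} 57 = 5 \left(0 + 4\right)^{2} \left(-5 - \left(0 + 4\right)^{2}\right) 57 = 5 \cdot 4^{2} \left(-5 - 4^{2}\right) 57 = 5 \cdot 16 \left(-5 - 16\right) 57 = 5 \cdot 16 \left(-21\right) 57 = \left(-1680\right) 57 = -95760$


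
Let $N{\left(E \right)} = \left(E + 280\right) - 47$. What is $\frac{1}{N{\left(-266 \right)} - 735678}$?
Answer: $- \frac{1}{735711} \approx -1.3592 \cdot 10^{-6}$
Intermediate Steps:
$N{\left(E \right)} = 233 + E$ ($N{\left(E \right)} = \left(280 + E\right) - 47 = 233 + E$)
$\frac{1}{N{\left(-266 \right)} - 735678} = \frac{1}{\left(233 - 266\right) - 735678} = \frac{1}{-33 - 735678} = \frac{1}{-735711} = - \frac{1}{735711}$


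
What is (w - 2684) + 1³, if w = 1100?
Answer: -1583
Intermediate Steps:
(w - 2684) + 1³ = (1100 - 2684) + 1³ = -1584 + 1 = -1583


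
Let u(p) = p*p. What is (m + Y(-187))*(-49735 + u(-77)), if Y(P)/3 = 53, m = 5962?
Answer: -268136526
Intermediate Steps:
Y(P) = 159 (Y(P) = 3*53 = 159)
u(p) = p²
(m + Y(-187))*(-49735 + u(-77)) = (5962 + 159)*(-49735 + (-77)²) = 6121*(-49735 + 5929) = 6121*(-43806) = -268136526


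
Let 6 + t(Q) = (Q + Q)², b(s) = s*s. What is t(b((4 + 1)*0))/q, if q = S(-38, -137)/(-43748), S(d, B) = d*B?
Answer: 131244/2603 ≈ 50.420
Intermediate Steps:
S(d, B) = B*d
b(s) = s²
q = -2603/21874 (q = -137*(-38)/(-43748) = 5206*(-1/43748) = -2603/21874 ≈ -0.11900)
t(Q) = -6 + 4*Q² (t(Q) = -6 + (Q + Q)² = -6 + (2*Q)² = -6 + 4*Q²)
t(b((4 + 1)*0))/q = (-6 + 4*(((4 + 1)*0)²)²)/(-2603/21874) = (-6 + 4*((5*0)²)²)*(-21874/2603) = (-6 + 4*(0²)²)*(-21874/2603) = (-6 + 4*0²)*(-21874/2603) = (-6 + 4*0)*(-21874/2603) = (-6 + 0)*(-21874/2603) = -6*(-21874/2603) = 131244/2603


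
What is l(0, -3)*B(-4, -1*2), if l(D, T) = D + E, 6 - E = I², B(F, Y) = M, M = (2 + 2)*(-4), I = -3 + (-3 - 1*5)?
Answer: 1840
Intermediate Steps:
I = -11 (I = -3 + (-3 - 5) = -3 - 8 = -11)
M = -16 (M = 4*(-4) = -16)
B(F, Y) = -16
E = -115 (E = 6 - 1*(-11)² = 6 - 1*121 = 6 - 121 = -115)
l(D, T) = -115 + D (l(D, T) = D - 115 = -115 + D)
l(0, -3)*B(-4, -1*2) = (-115 + 0)*(-16) = -115*(-16) = 1840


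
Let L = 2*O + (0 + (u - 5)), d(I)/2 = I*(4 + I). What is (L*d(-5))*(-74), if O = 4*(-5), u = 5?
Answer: 29600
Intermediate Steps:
d(I) = 2*I*(4 + I) (d(I) = 2*(I*(4 + I)) = 2*I*(4 + I))
O = -20
L = -40 (L = 2*(-20) + (0 + (5 - 5)) = -40 + (0 + 0) = -40 + 0 = -40)
(L*d(-5))*(-74) = -80*(-5)*(4 - 5)*(-74) = -80*(-5)*(-1)*(-74) = -40*10*(-74) = -400*(-74) = 29600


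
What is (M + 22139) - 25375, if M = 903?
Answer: -2333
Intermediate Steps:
(M + 22139) - 25375 = (903 + 22139) - 25375 = 23042 - 25375 = -2333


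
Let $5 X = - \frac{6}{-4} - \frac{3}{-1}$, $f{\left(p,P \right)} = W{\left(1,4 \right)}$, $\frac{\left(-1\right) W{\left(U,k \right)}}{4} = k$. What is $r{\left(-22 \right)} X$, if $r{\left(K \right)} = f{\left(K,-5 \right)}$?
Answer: $- \frac{72}{5} \approx -14.4$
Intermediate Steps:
$W{\left(U,k \right)} = - 4 k$
$f{\left(p,P \right)} = -16$ ($f{\left(p,P \right)} = \left(-4\right) 4 = -16$)
$r{\left(K \right)} = -16$
$X = \frac{9}{10}$ ($X = \frac{- \frac{6}{-4} - \frac{3}{-1}}{5} = \frac{\left(-6\right) \left(- \frac{1}{4}\right) - -3}{5} = \frac{\frac{3}{2} + 3}{5} = \frac{1}{5} \cdot \frac{9}{2} = \frac{9}{10} \approx 0.9$)
$r{\left(-22 \right)} X = \left(-16\right) \frac{9}{10} = - \frac{72}{5}$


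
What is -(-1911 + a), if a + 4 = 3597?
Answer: -1682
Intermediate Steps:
a = 3593 (a = -4 + 3597 = 3593)
-(-1911 + a) = -(-1911 + 3593) = -1*1682 = -1682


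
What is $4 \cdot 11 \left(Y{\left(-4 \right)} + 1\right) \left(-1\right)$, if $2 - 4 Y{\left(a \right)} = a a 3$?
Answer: $462$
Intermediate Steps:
$Y{\left(a \right)} = \frac{1}{2} - \frac{3 a^{2}}{4}$ ($Y{\left(a \right)} = \frac{1}{2} - \frac{a a 3}{4} = \frac{1}{2} - \frac{a^{2} \cdot 3}{4} = \frac{1}{2} - \frac{3 a^{2}}{4}$)
$4 \cdot 11 \left(Y{\left(-4 \right)} + 1\right) \left(-1\right) = 4 \cdot 11 \left(\left(\frac{1}{2} - \frac{3 \left(-4\right)^{2}}{4}\right) + 1\right) \left(-1\right) = 44 \left(\left(\frac{1}{2} - 12\right) + 1\right) \left(-1\right) = 44 \left(- \frac{23}{2} + 1\right) \left(-1\right) = 44 \left(\left(- \frac{21}{2}\right) \left(-1\right)\right) = 44 \cdot \frac{21}{2} = 462$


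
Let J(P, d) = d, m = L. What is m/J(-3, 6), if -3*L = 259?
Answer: -259/18 ≈ -14.389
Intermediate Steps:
L = -259/3 (L = -1/3*259 = -259/3 ≈ -86.333)
m = -259/3 ≈ -86.333
m/J(-3, 6) = -259/3/6 = -259/3*1/6 = -259/18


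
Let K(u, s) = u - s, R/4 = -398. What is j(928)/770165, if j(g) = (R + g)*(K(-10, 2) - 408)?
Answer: 55776/154033 ≈ 0.36210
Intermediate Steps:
R = -1592 (R = 4*(-398) = -1592)
j(g) = 668640 - 420*g (j(g) = (-1592 + g)*((-10 - 1*2) - 408) = (-1592 + g)*((-10 - 2) - 408) = (-1592 + g)*(-12 - 408) = (-1592 + g)*(-420) = 668640 - 420*g)
j(928)/770165 = (668640 - 420*928)/770165 = (668640 - 389760)*(1/770165) = 278880*(1/770165) = 55776/154033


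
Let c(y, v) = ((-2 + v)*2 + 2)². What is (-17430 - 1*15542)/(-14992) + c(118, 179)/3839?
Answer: 506651405/14388572 ≈ 35.212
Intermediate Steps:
c(y, v) = (-2 + 2*v)² (c(y, v) = ((-4 + 2*v) + 2)² = (-2 + 2*v)²)
(-17430 - 1*15542)/(-14992) + c(118, 179)/3839 = (-17430 - 1*15542)/(-14992) + (4*(-1 + 179)²)/3839 = (-17430 - 15542)*(-1/14992) + (4*178²)*(1/3839) = -32972*(-1/14992) + (4*31684)*(1/3839) = 8243/3748 + 126736*(1/3839) = 8243/3748 + 126736/3839 = 506651405/14388572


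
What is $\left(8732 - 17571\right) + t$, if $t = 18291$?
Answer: $9452$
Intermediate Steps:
$\left(8732 - 17571\right) + t = \left(8732 - 17571\right) + 18291 = -8839 + 18291 = 9452$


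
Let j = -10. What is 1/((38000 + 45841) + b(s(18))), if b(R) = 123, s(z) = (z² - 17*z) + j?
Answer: 1/83964 ≈ 1.1910e-5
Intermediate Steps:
s(z) = -10 + z² - 17*z (s(z) = (z² - 17*z) - 10 = -10 + z² - 17*z)
1/((38000 + 45841) + b(s(18))) = 1/((38000 + 45841) + 123) = 1/(83841 + 123) = 1/83964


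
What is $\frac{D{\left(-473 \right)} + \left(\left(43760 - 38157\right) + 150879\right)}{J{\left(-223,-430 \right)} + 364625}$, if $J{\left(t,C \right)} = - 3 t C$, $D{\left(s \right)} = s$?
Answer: $\frac{156009}{76955} \approx 2.0273$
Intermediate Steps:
$J{\left(t,C \right)} = - 3 C t$
$\frac{D{\left(-473 \right)} + \left(\left(43760 - 38157\right) + 150879\right)}{J{\left(-223,-430 \right)} + 364625} = \frac{-473 + \left(\left(43760 - 38157\right) + 150879\right)}{\left(-3\right) \left(-430\right) \left(-223\right) + 364625} = \frac{-473 + \left(5603 + 150879\right)}{-287670 + 364625} = \frac{-473 + 156482}{76955} = 156009 \cdot \frac{1}{76955} = \frac{156009}{76955}$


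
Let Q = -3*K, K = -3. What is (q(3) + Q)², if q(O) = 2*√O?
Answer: 93 + 36*√3 ≈ 155.35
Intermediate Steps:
Q = 9 (Q = -3*(-3) = 9)
(q(3) + Q)² = (2*√3 + 9)² = (9 + 2*√3)²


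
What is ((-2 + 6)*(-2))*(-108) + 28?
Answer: 892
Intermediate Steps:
((-2 + 6)*(-2))*(-108) + 28 = (4*(-2))*(-108) + 28 = -8*(-108) + 28 = 864 + 28 = 892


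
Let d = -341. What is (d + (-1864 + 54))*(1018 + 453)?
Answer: -3164121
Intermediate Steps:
(d + (-1864 + 54))*(1018 + 453) = (-341 + (-1864 + 54))*(1018 + 453) = (-341 - 1810)*1471 = -2151*1471 = -3164121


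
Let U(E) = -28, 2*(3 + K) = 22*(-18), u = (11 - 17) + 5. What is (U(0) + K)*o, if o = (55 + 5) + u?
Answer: -13511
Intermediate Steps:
u = -1 (u = -6 + 5 = -1)
o = 59 (o = (55 + 5) - 1 = 60 - 1 = 59)
K = -201 (K = -3 + (22*(-18))/2 = -3 + (½)*(-396) = -3 - 198 = -201)
(U(0) + K)*o = (-28 - 201)*59 = -229*59 = -13511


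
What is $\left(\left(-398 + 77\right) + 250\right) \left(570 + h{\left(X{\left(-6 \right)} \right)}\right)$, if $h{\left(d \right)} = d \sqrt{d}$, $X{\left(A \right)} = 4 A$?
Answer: $-40470 + 3408 i \sqrt{6} \approx -40470.0 + 8347.9 i$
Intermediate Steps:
$h{\left(d \right)} = d^{\frac{3}{2}}$
$\left(\left(-398 + 77\right) + 250\right) \left(570 + h{\left(X{\left(-6 \right)} \right)}\right) = \left(\left(-398 + 77\right) + 250\right) \left(570 + \left(4 \left(-6\right)\right)^{\frac{3}{2}}\right) = \left(-321 + 250\right) \left(570 + \left(-24\right)^{\frac{3}{2}}\right) = - 71 \left(570 - 48 i \sqrt{6}\right) = -40470 + 3408 i \sqrt{6}$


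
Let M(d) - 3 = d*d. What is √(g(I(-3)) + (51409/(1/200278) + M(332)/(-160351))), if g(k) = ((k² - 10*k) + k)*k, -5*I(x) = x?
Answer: √165461045615333112615735/4008775 ≈ 1.0147e+5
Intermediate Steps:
M(d) = 3 + d² (M(d) = 3 + d*d = 3 + d²)
I(x) = -x/5
g(k) = k*(k² - 9*k) (g(k) = (k² - 9*k)*k = k*(k² - 9*k))
√(g(I(-3)) + (51409/(1/200278) + M(332)/(-160351))) = √((-⅕*(-3))²*(-9 - ⅕*(-3)) + (51409/(1/200278) + (3 + 332²)/(-160351))) = √((⅗)²*(-9 + ⅗) + (51409/(1/200278) + (3 + 110224)*(-1/160351))) = √((9/25)*(-42/5) + (51409*200278 + 110227*(-1/160351))) = √(-378/125 + (10296091702 - 110227/160351)) = √(-378/125 + 1650988600397175/160351) = √(206373574989034197/20043875) = √165461045615333112615735/4008775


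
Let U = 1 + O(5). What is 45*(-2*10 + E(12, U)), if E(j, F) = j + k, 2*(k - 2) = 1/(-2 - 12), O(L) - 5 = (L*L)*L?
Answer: -7605/28 ≈ -271.61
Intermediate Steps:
O(L) = 5 + L³ (O(L) = 5 + (L*L)*L = 5 + L²*L = 5 + L³)
U = 131 (U = 1 + (5 + 5³) = 1 + (5 + 125) = 1 + 130 = 131)
k = 55/28 (k = 2 + 1/(2*(-2 - 12)) = 2 + (½)/(-14) = 2 + (½)*(-1/14) = 2 - 1/28 = 55/28 ≈ 1.9643)
E(j, F) = 55/28 + j (E(j, F) = j + 55/28 = 55/28 + j)
45*(-2*10 + E(12, U)) = 45*(-2*10 + (55/28 + 12)) = 45*(-20 + 391/28) = 45*(-169/28) = -7605/28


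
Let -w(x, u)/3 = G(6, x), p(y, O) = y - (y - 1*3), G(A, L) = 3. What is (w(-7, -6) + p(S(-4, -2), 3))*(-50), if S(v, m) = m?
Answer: 300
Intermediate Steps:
p(y, O) = 3 (p(y, O) = y - (y - 3) = y - (-3 + y) = y + (3 - y) = 3)
w(x, u) = -9 (w(x, u) = -3*3 = -9)
(w(-7, -6) + p(S(-4, -2), 3))*(-50) = (-9 + 3)*(-50) = -6*(-50) = 300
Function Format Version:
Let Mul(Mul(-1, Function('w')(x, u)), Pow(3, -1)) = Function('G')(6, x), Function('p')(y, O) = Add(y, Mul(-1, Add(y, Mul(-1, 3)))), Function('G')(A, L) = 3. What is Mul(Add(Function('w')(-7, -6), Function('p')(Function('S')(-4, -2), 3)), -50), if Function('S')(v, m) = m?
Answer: 300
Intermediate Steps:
Function('p')(y, O) = 3 (Function('p')(y, O) = Add(y, Mul(-1, Add(y, -3))) = Add(y, Mul(-1, Add(-3, y))) = Add(y, Add(3, Mul(-1, y))) = 3)
Function('w')(x, u) = -9 (Function('w')(x, u) = Mul(-3, 3) = -9)
Mul(Add(Function('w')(-7, -6), Function('p')(Function('S')(-4, -2), 3)), -50) = Mul(Add(-9, 3), -50) = Mul(-6, -50) = 300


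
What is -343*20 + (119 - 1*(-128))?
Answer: -6613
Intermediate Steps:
-343*20 + (119 - 1*(-128)) = -6860 + (119 + 128) = -6860 + 247 = -6613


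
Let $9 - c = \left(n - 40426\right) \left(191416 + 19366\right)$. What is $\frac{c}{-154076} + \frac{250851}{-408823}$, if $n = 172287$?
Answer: $\frac{11362757269941463}{62989812548} \approx 1.8039 \cdot 10^{5}$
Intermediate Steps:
$c = -27793925293$ ($c = 9 - \left(172287 - 40426\right) \left(191416 + 19366\right) = 9 - 131861 \cdot 210782 = 9 - 27793925302 = -27793925293$)
$\frac{c}{-154076} + \frac{250851}{-408823} = - \frac{27793925293}{-154076} + \frac{250851}{-408823} = \left(-27793925293\right) \left(- \frac{1}{154076}\right) + 250851 \left(- \frac{1}{408823}\right) = \frac{27793925293}{154076} - \frac{250851}{408823} = \frac{11362757269941463}{62989812548}$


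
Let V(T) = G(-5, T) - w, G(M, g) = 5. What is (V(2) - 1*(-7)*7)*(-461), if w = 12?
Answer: -19362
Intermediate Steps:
V(T) = -7 (V(T) = 5 - 1*12 = 5 - 12 = -7)
(V(2) - 1*(-7)*7)*(-461) = (-7 - 1*(-7)*7)*(-461) = (-7 + 7*7)*(-461) = (-7 + 49)*(-461) = 42*(-461) = -19362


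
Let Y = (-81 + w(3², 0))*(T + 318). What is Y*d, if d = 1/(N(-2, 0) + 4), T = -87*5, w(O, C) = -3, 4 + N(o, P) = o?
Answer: -4914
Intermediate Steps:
N(o, P) = -4 + o
T = -435
d = -½ (d = 1/((-4 - 2) + 4) = 1/(-6 + 4) = 1/(-2) = -½ ≈ -0.50000)
Y = 9828 (Y = (-81 - 3)*(-435 + 318) = -84*(-117) = 9828)
Y*d = 9828*(-½) = -4914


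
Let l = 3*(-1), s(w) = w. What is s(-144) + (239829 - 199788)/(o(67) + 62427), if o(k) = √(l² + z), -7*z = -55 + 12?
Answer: -3910809879819/27279912197 - 40041*√742/27279912197 ≈ -143.36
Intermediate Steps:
l = -3
z = 43/7 (z = -(-55 + 12)/7 = -⅐*(-43) = 43/7 ≈ 6.1429)
o(k) = √742/7 (o(k) = √((-3)² + 43/7) = √(9 + 43/7) = √(106/7) = √742/7)
s(-144) + (239829 - 199788)/(o(67) + 62427) = -144 + (239829 - 199788)/(√742/7 + 62427) = -144 + 40041/(62427 + √742/7)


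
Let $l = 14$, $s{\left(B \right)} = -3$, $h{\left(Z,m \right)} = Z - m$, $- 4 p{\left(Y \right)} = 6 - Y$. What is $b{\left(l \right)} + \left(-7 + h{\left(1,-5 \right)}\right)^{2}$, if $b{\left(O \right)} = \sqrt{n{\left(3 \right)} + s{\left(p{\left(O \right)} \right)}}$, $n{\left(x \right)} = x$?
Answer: $1$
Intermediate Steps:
$p{\left(Y \right)} = - \frac{3}{2} + \frac{Y}{4}$ ($p{\left(Y \right)} = - \frac{6 - Y}{4} = - \frac{3}{2} + \frac{Y}{4}$)
$b{\left(O \right)} = 0$ ($b{\left(O \right)} = \sqrt{3 - 3} = \sqrt{0} = 0$)
$b{\left(l \right)} + \left(-7 + h{\left(1,-5 \right)}\right)^{2} = 0 + \left(-7 + \left(1 - -5\right)\right)^{2} = 0 + \left(-7 + \left(1 + 5\right)\right)^{2} = 0 + \left(-7 + 6\right)^{2} = 0 + \left(-1\right)^{2} = 0 + 1 = 1$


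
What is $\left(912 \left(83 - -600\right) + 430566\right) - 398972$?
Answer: $654490$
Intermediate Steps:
$\left(912 \left(83 - -600\right) + 430566\right) - 398972 = \left(912 \left(83 + 600\right) + 430566\right) - 398972 = \left(912 \cdot 683 + 430566\right) - 398972 = \left(622896 + 430566\right) - 398972 = 1053462 - 398972 = 654490$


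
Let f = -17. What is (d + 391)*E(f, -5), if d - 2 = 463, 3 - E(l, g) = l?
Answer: 17120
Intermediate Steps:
E(l, g) = 3 - l
d = 465 (d = 2 + 463 = 465)
(d + 391)*E(f, -5) = (465 + 391)*(3 - 1*(-17)) = 856*(3 + 17) = 856*20 = 17120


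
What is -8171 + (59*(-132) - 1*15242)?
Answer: -31201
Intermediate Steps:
-8171 + (59*(-132) - 1*15242) = -8171 + (-7788 - 15242) = -8171 - 23030 = -31201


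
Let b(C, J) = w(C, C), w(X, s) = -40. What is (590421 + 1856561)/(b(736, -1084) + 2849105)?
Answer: 2446982/2849065 ≈ 0.85887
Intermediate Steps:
b(C, J) = -40
(590421 + 1856561)/(b(736, -1084) + 2849105) = (590421 + 1856561)/(-40 + 2849105) = 2446982/2849065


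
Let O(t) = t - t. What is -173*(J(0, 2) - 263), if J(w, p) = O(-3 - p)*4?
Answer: 45499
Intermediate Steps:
O(t) = 0
J(w, p) = 0 (J(w, p) = 0*4 = 0)
-173*(J(0, 2) - 263) = -173*(0 - 263) = -173*(-263) = 45499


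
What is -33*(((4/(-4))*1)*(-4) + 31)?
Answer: -1155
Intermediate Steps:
-33*(((4/(-4))*1)*(-4) + 31) = -33*(((4*(-¼))*1)*(-4) + 31) = -33*(-1*1*(-4) + 31) = -33*(-1*(-4) + 31) = -33*(4 + 31) = -33*35 = -1155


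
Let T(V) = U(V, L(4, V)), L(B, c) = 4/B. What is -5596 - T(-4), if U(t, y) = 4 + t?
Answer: -5596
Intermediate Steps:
T(V) = 4 + V
-5596 - T(-4) = -5596 - (4 - 4) = -5596 - 1*0 = -5596 + 0 = -5596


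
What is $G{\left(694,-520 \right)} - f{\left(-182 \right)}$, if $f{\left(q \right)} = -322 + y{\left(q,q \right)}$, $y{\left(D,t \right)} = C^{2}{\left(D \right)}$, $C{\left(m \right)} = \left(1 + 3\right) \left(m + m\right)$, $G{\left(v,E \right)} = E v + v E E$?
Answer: $185177106$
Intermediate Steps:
$G{\left(v,E \right)} = E v + v E^{2}$ ($G{\left(v,E \right)} = E v + E v E = E v + v E^{2}$)
$C{\left(m \right)} = 8 m$ ($C{\left(m \right)} = 4 \cdot 2 m = 8 m$)
$y{\left(D,t \right)} = 64 D^{2}$ ($y{\left(D,t \right)} = \left(8 D\right)^{2} = 64 D^{2}$)
$f{\left(q \right)} = -322 + 64 q^{2}$
$G{\left(694,-520 \right)} - f{\left(-182 \right)} = \left(-520\right) 694 \left(1 - 520\right) - \left(-322 + 64 \left(-182\right)^{2}\right) = \left(-520\right) 694 \left(-519\right) - \left(-322 + 64 \cdot 33124\right) = 187296720 - \left(-322 + 2119936\right) = 187296720 - 2119614 = 185177106$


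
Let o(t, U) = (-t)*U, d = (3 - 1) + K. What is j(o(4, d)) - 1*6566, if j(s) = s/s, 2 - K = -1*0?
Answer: -6565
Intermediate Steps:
K = 2 (K = 2 - (-1)*0 = 2 - 1*0 = 2 + 0 = 2)
d = 4 (d = (3 - 1) + 2 = 2 + 2 = 4)
o(t, U) = -U*t
j(s) = 1
j(o(4, d)) - 1*6566 = 1 - 1*6566 = 1 - 6566 = -6565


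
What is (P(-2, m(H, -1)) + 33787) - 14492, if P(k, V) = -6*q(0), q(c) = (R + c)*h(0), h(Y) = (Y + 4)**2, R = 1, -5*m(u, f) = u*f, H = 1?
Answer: 19199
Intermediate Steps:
m(u, f) = -f*u/5 (m(u, f) = -u*f/5 = -f*u/5)
h(Y) = (4 + Y)**2
q(c) = 16 + 16*c (q(c) = (1 + c)*(4 + 0)**2 = (1 + c)*4**2 = (1 + c)*16 = 16 + 16*c)
P(k, V) = -96 (P(k, V) = -6*(16 + 16*0) = -6*(16 + 0) = -6*16 = -96)
(P(-2, m(H, -1)) + 33787) - 14492 = (-96 + 33787) - 14492 = 33691 - 14492 = 19199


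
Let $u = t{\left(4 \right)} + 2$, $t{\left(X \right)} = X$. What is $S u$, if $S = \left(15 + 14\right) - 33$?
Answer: $-24$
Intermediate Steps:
$u = 6$ ($u = 4 + 2 = 6$)
$S = -4$ ($S = 29 - 33 = -4$)
$S u = \left(-4\right) 6 = -24$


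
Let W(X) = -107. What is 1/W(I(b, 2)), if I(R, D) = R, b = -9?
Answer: -1/107 ≈ -0.0093458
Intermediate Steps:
1/W(I(b, 2)) = 1/(-107) = -1/107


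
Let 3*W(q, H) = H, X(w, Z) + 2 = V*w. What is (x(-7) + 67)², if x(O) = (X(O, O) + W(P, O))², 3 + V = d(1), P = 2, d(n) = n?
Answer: 2085136/81 ≈ 25742.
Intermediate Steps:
V = -2 (V = -3 + 1 = -2)
X(w, Z) = -2 - 2*w
W(q, H) = H/3
x(O) = (-2 - 5*O/3)² (x(O) = ((-2 - 2*O) + O/3)² = (-2 - 5*O/3)²)
(x(-7) + 67)² = ((6 + 5*(-7))²/9 + 67)² = ((6 - 35)²/9 + 67)² = ((⅑)*(-29)² + 67)² = ((⅑)*841 + 67)² = (841/9 + 67)² = (1444/9)² = 2085136/81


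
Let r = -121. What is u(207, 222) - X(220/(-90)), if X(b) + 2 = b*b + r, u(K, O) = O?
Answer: 27461/81 ≈ 339.02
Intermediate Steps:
X(b) = -123 + b² (X(b) = -2 + (b*b - 121) = -2 + (b² - 121) = -2 + (-121 + b²) = -123 + b²)
u(207, 222) - X(220/(-90)) = 222 - (-123 + (220/(-90))²) = 222 - (-123 + (220*(-1/90))²) = 222 - (-123 + (-22/9)²) = 222 - (-123 + 484/81) = 222 - 1*(-9479/81) = 222 + 9479/81 = 27461/81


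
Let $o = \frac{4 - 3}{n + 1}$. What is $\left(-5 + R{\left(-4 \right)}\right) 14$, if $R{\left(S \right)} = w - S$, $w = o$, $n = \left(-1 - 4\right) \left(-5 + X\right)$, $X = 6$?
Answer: $- \frac{35}{2} \approx -17.5$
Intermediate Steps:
$n = -5$ ($n = \left(-1 - 4\right) \left(-5 + 6\right) = \left(-5\right) 1 = -5$)
$o = - \frac{1}{4}$ ($o = \frac{4 - 3}{-5 + 1} = 1 \frac{1}{-4} = 1 \left(- \frac{1}{4}\right) = - \frac{1}{4} \approx -0.25$)
$w = - \frac{1}{4} \approx -0.25$
$R{\left(S \right)} = - \frac{1}{4} - S$
$\left(-5 + R{\left(-4 \right)}\right) 14 = \left(-5 - - \frac{15}{4}\right) 14 = \left(-5 + \left(- \frac{1}{4} + 4\right)\right) 14 = \left(-5 + \frac{15}{4}\right) 14 = \left(- \frac{5}{4}\right) 14 = - \frac{35}{2}$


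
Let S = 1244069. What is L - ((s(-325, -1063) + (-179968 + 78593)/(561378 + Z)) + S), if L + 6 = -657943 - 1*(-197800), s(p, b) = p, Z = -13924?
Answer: -932802937047/547454 ≈ -1.7039e+6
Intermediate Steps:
L = -460149 (L = -6 + (-657943 - 1*(-197800)) = -6 + (-657943 + 197800) = -6 - 460143 = -460149)
L - ((s(-325, -1063) + (-179968 + 78593)/(561378 + Z)) + S) = -460149 - ((-325 + (-179968 + 78593)/(561378 - 13924)) + 1244069) = -460149 - ((-325 - 101375/547454) + 1244069) = -460149 - (-178023925/547454 + 1244069) = -460149 - 1*680892526401/547454 = -460149 - 680892526401/547454 = -932802937047/547454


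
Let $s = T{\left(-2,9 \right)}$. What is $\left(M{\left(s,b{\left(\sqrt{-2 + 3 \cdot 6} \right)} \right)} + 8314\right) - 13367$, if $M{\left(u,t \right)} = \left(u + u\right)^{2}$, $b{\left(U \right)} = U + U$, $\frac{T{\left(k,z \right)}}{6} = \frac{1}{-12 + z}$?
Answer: $-5037$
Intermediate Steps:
$T{\left(k,z \right)} = \frac{6}{-12 + z}$
$b{\left(U \right)} = 2 U$
$s = -2$ ($s = \frac{6}{-12 + 9} = \frac{6}{-3} = 6 \left(- \frac{1}{3}\right) = -2$)
$M{\left(u,t \right)} = 4 u^{2}$ ($M{\left(u,t \right)} = \left(2 u\right)^{2} = 4 u^{2}$)
$\left(M{\left(s,b{\left(\sqrt{-2 + 3 \cdot 6} \right)} \right)} + 8314\right) - 13367 = \left(4 \left(-2\right)^{2} + 8314\right) - 13367 = \left(4 \cdot 4 + 8314\right) - 13367 = \left(16 + 8314\right) - 13367 = 8330 - 13367 = -5037$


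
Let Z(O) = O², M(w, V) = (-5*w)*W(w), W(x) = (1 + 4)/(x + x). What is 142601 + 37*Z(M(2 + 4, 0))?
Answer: 593529/4 ≈ 1.4838e+5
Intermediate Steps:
W(x) = 5/(2*x) (W(x) = 5/((2*x)) = 5*(1/(2*x)) = 5/(2*x))
M(w, V) = -25/2 (M(w, V) = (-5*w)*(5/(2*w)) = -25/2)
142601 + 37*Z(M(2 + 4, 0)) = 142601 + 37*(-25/2)² = 142601 + 37*(625/4) = 142601 + 23125/4 = 593529/4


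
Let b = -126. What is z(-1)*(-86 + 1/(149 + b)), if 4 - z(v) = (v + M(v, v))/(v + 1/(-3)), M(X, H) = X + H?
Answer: -13839/92 ≈ -150.42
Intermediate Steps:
M(X, H) = H + X
z(v) = 4 - 3*v/(-1/3 + v) (z(v) = 4 - (v + (v + v))/(v + 1/(-3)) = 4 - (v + 2*v)/(v - 1/3) = 4 - 3*v/(-1/3 + v))
z(-1)*(-86 + 1/(149 + b)) = ((-4 + 3*(-1))/(-1 + 3*(-1)))*(-86 + 1/(149 - 126)) = ((-4 - 3)/(-1 - 3))*(-86 + 1/23) = (-7/(-4))*(-86 + 1/23) = -1/4*(-7)*(-1977/23) = (7/4)*(-1977/23) = -13839/92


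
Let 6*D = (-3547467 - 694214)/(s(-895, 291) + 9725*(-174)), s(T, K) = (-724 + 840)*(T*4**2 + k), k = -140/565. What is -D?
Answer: -479309953/2273536548 ≈ -0.21082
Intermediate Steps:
k = -28/113 (k = -140*1/565 = -28/113 ≈ -0.24779)
s(T, K) = -3248/113 + 1856*T (s(T, K) = (-724 + 840)*(T*4**2 - 28/113) = 116*(T*16 - 28/113) = 116*(16*T - 28/113) = 116*(-28/113 + 16*T) = -3248/113 + 1856*T)
D = 479309953/2273536548 (D = ((-3547467 - 694214)/((-3248/113 + 1856*(-895)) + 9725*(-174)))/6 = (-4241681/((-3248/113 - 1661120) - 1692150))/6 = (-4241681/(-187709808/113 - 1692150))/6 = (-4241681/(-378922758/113))/6 = (-4241681*(-113/378922758))/6 = (1/6)*(479309953/378922758) = 479309953/2273536548 ≈ 0.21082)
-D = -1*479309953/2273536548 = -479309953/2273536548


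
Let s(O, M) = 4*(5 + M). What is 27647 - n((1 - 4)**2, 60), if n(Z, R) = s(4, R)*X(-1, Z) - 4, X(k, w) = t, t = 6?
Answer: 26091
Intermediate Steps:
X(k, w) = 6
s(O, M) = 20 + 4*M
n(Z, R) = 116 + 24*R (n(Z, R) = (20 + 4*R)*6 - 4 = (120 + 24*R) - 4 = 116 + 24*R)
27647 - n((1 - 4)**2, 60) = 27647 - (116 + 24*60) = 27647 - (116 + 1440) = 27647 - 1*1556 = 27647 - 1556 = 26091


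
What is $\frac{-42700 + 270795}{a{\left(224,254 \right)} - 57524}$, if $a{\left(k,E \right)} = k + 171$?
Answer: $- \frac{228095}{57129} \approx -3.9926$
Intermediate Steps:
$a{\left(k,E \right)} = 171 + k$
$\frac{-42700 + 270795}{a{\left(224,254 \right)} - 57524} = \frac{-42700 + 270795}{\left(171 + 224\right) - 57524} = \frac{228095}{395 - 57524} = \frac{228095}{-57129} = 228095 \left(- \frac{1}{57129}\right) = - \frac{228095}{57129}$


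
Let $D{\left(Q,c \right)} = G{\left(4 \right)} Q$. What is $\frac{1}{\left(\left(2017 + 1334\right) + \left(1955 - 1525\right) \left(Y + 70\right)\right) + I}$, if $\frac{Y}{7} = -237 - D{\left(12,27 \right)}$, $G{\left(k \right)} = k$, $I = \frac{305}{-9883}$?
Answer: $- \frac{9883}{8147535622} \approx -1.213 \cdot 10^{-6}$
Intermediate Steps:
$I = - \frac{305}{9883}$ ($I = 305 \left(- \frac{1}{9883}\right) = - \frac{305}{9883} \approx -0.030861$)
$D{\left(Q,c \right)} = 4 Q$
$Y = -1995$ ($Y = 7 \left(-237 - 4 \cdot 12\right) = 7 \left(-237 - 48\right) = 7 \left(-285\right) = -1995$)
$\frac{1}{\left(\left(2017 + 1334\right) + \left(1955 - 1525\right) \left(Y + 70\right)\right) + I} = \frac{1}{\left(\left(2017 + 1334\right) + \left(1955 - 1525\right) \left(-1995 + 70\right)\right) - \frac{305}{9883}} = \frac{1}{\left(3351 + 430 \left(-1925\right)\right) - \frac{305}{9883}} = \frac{1}{\left(3351 - 827750\right) - \frac{305}{9883}} = \frac{1}{-824399 - \frac{305}{9883}} = \frac{1}{- \frac{8147535622}{9883}} = - \frac{9883}{8147535622}$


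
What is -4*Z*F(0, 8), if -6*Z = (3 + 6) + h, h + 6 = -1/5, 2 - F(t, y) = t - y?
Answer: 56/3 ≈ 18.667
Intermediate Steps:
F(t, y) = 2 + y - t (F(t, y) = 2 - (t - y) = 2 + (y - t) = 2 + y - t)
h = -31/5 (h = -6 - 1/5 = -6 - 1*⅕ = -6 - ⅕ = -31/5 ≈ -6.2000)
Z = -7/15 (Z = -((3 + 6) - 31/5)/6 = -(9 - 31/5)/6 = -⅙*14/5 = -7/15 ≈ -0.46667)
-4*Z*F(0, 8) = -(-28)*(2 + 8 - 1*0)/15 = -(-28)*(2 + 8 + 0)/15 = -(-28)*10/15 = -4*(-14/3) = 56/3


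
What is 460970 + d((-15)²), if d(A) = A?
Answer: 461195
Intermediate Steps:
460970 + d((-15)²) = 460970 + (-15)² = 460970 + 225 = 461195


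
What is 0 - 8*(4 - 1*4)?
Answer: 0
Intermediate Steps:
0 - 8*(4 - 1*4) = 0 - 8*(4 - 4) = 0 - 8*0 = 0 + 0 = 0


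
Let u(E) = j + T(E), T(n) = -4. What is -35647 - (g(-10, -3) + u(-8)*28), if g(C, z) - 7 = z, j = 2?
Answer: -35595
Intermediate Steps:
g(C, z) = 7 + z
u(E) = -2 (u(E) = 2 - 4 = -2)
-35647 - (g(-10, -3) + u(-8)*28) = -35647 - ((7 - 3) - 2*28) = -35647 - (4 - 56) = -35647 - 1*(-52) = -35647 + 52 = -35595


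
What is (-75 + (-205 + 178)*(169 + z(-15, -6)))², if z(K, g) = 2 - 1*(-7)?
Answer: 23824161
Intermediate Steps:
z(K, g) = 9 (z(K, g) = 2 + 7 = 9)
(-75 + (-205 + 178)*(169 + z(-15, -6)))² = (-75 + (-205 + 178)*(169 + 9))² = (-75 - 27*178)² = (-75 - 4806)² = (-4881)² = 23824161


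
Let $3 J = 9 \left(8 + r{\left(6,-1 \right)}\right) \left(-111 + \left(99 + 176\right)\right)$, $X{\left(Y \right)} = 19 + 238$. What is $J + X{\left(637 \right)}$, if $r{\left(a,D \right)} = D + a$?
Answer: $6653$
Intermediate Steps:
$X{\left(Y \right)} = 257$
$J = 6396$ ($J = \frac{9 \left(8 + \left(-1 + 6\right)\right) \left(-111 + \left(99 + 176\right)\right)}{3} = \frac{9 \left(8 + 5\right) \left(-111 + 275\right)}{3} = \frac{9 \cdot 13 \cdot 164}{3} = \frac{117 \cdot 164}{3} = \frac{1}{3} \cdot 19188 = 6396$)
$J + X{\left(637 \right)} = 6396 + 257 = 6653$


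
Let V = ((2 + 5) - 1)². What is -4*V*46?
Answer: -6624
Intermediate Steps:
V = 36 (V = (7 - 1)² = 6² = 36)
-4*V*46 = -4*36*46 = -144*46 = -6624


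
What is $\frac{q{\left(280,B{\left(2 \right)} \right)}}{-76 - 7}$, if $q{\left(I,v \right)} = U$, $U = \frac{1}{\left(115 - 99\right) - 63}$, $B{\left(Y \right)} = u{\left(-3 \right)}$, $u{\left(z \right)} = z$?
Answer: $\frac{1}{3901} \approx 0.00025634$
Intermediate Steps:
$B{\left(Y \right)} = -3$
$U = - \frac{1}{47}$ ($U = \frac{1}{16 - 63} = \frac{1}{-47} = - \frac{1}{47} \approx -0.021277$)
$q{\left(I,v \right)} = - \frac{1}{47}$
$\frac{q{\left(280,B{\left(2 \right)} \right)}}{-76 - 7} = - \frac{1}{47 \left(-76 - 7\right)} = - \frac{1}{47 \left(-83\right)} = \left(- \frac{1}{47}\right) \left(- \frac{1}{83}\right) = \frac{1}{3901}$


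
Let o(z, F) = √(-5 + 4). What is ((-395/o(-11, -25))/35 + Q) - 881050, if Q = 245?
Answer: -880805 + 79*I/7 ≈ -8.8081e+5 + 11.286*I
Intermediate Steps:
o(z, F) = I (o(z, F) = √(-1) = I)
((-395/o(-11, -25))/35 + Q) - 881050 = ((-395*(-I))/35 + 245) - 881050 = ((-(-395)*I)/35 + 245) - 881050 = ((395*I)/35 + 245) - 881050 = (79*I/7 + 245) - 881050 = (245 + 79*I/7) - 881050 = -880805 + 79*I/7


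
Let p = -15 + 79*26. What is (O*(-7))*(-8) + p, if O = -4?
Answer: 1815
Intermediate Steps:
p = 2039 (p = -15 + 2054 = 2039)
(O*(-7))*(-8) + p = -4*(-7)*(-8) + 2039 = 28*(-8) + 2039 = -224 + 2039 = 1815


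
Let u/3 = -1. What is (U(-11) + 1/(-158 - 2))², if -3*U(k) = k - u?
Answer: 1630729/230400 ≈ 7.0778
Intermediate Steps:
u = -3 (u = 3*(-1) = -3)
U(k) = -1 - k/3 (U(k) = -(k - 1*(-3))/3 = -(k + 3)/3 = -(3 + k)/3 = -1 - k/3)
(U(-11) + 1/(-158 - 2))² = ((-1 - ⅓*(-11)) + 1/(-158 - 2))² = ((-1 + 11/3) + 1/(-160))² = (8/3 - 1/160)² = (1277/480)² = 1630729/230400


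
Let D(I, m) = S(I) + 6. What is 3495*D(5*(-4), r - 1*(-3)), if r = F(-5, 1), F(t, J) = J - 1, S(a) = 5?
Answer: 38445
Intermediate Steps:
F(t, J) = -1 + J
r = 0 (r = -1 + 1 = 0)
D(I, m) = 11 (D(I, m) = 5 + 6 = 11)
3495*D(5*(-4), r - 1*(-3)) = 3495*11 = 38445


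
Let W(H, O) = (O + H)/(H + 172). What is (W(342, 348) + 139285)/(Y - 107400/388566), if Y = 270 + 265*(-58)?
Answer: -231822296499/25132261300 ≈ -9.2241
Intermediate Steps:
Y = -15100 (Y = 270 - 15370 = -15100)
W(H, O) = (H + O)/(172 + H)
(W(342, 348) + 139285)/(Y - 107400/388566) = ((342 + 348)/(172 + 342) + 139285)/(-15100 - 107400/388566) = (690/514 + 139285)/(-15100 - 107400*1/388566) = ((1/514)*690 + 139285)/(-15100 - 17900/64761) = (345/257 + 139285)/(-977909000/64761) = (35796590/257)*(-64761/977909000) = -231822296499/25132261300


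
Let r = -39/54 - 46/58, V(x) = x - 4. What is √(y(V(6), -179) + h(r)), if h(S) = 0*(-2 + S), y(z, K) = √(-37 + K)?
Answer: 6^(¾)*√I ≈ 2.7108 + 2.7108*I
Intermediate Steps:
V(x) = -4 + x
r = -791/522 (r = -39*1/54 - 46*1/58 = -13/18 - 23/29 = -791/522 ≈ -1.5153)
h(S) = 0
√(y(V(6), -179) + h(r)) = √(√(-37 - 179) + 0) = √(√(-216) + 0) = √(6*I*√6 + 0) = √(6*I*√6) = 6^(¾)*√I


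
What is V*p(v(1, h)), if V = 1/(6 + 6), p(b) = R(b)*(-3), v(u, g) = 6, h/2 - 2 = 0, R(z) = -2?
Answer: 1/2 ≈ 0.50000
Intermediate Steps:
h = 4 (h = 4 + 2*0 = 4 + 0 = 4)
p(b) = 6 (p(b) = -2*(-3) = 6)
V = 1/12 ≈ 0.083333
V*p(v(1, h)) = (1/12)*6 = 1/2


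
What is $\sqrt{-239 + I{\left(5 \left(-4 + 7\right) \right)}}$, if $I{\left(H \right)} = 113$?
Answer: $3 i \sqrt{14} \approx 11.225 i$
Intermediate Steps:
$\sqrt{-239 + I{\left(5 \left(-4 + 7\right) \right)}} = \sqrt{-239 + 113} = \sqrt{-126} = 3 i \sqrt{14}$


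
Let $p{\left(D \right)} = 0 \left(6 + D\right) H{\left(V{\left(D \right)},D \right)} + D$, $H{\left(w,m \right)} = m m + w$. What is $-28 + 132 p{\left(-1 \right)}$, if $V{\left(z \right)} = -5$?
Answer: $-160$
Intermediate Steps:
$H{\left(w,m \right)} = w + m^{2}$ ($H{\left(w,m \right)} = m^{2} + w = w + m^{2}$)
$p{\left(D \right)} = D$ ($p{\left(D \right)} = 0 \left(6 + D\right) \left(-5 + D^{2}\right) + D = 0 \left(-5 + D^{2}\right) + D = 0 + D = D$)
$-28 + 132 p{\left(-1 \right)} = -28 + 132 \left(-1\right) = -28 - 132 = -160$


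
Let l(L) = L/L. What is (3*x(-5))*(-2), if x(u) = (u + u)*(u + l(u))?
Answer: -240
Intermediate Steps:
l(L) = 1
x(u) = 2*u*(1 + u) (x(u) = (u + u)*(u + 1) = (2*u)*(1 + u) = 2*u*(1 + u))
(3*x(-5))*(-2) = (3*(2*(-5)*(1 - 5)))*(-2) = (3*(2*(-5)*(-4)))*(-2) = (3*40)*(-2) = 120*(-2) = -240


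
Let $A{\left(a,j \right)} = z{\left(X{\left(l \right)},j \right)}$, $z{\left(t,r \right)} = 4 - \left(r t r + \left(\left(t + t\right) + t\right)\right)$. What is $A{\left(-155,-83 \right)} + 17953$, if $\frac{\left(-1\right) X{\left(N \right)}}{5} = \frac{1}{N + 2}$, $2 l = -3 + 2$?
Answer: $\frac{122791}{3} \approx 40930.0$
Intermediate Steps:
$l = - \frac{1}{2}$ ($l = \frac{-3 + 2}{2} = \frac{1}{2} \left(-1\right) = - \frac{1}{2} \approx -0.5$)
$X{\left(N \right)} = - \frac{5}{2 + N}$ ($X{\left(N \right)} = - \frac{5}{N + 2} = - \frac{5}{2 + N}$)
$z{\left(t,r \right)} = 4 - 3 t - t r^{2}$ ($z{\left(t,r \right)} = 4 - \left(t r^{2} + \left(2 t + t\right)\right) = 4 - \left(t r^{2} + 3 t\right) = 4 - \left(3 t + t r^{2}\right) = 4 - 3 t - t r^{2}$)
$A{\left(a,j \right)} = 14 + \frac{10 j^{2}}{3}$ ($A{\left(a,j \right)} = 4 - 3 \left(- \frac{5}{2 - \frac{1}{2}}\right) - - \frac{5}{2 - \frac{1}{2}} j^{2} = 4 - 3 \left(- \frac{5}{\frac{3}{2}}\right) - - \frac{5}{\frac{3}{2}} j^{2} = 4 - 3 \left(\left(-5\right) \frac{2}{3}\right) - \left(-5\right) \frac{2}{3} j^{2} = 4 - -10 - - \frac{10 j^{2}}{3} = 4 + 10 + \frac{10 j^{2}}{3} = 14 + \frac{10 j^{2}}{3}$)
$A{\left(-155,-83 \right)} + 17953 = \left(14 + \frac{10 \left(-83\right)^{2}}{3}\right) + 17953 = \left(14 + \frac{10}{3} \cdot 6889\right) + 17953 = \left(14 + \frac{68890}{3}\right) + 17953 = \frac{68932}{3} + 17953 = \frac{122791}{3}$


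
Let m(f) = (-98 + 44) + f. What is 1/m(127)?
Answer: 1/73 ≈ 0.013699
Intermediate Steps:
m(f) = -54 + f
1/m(127) = 1/(-54 + 127) = 1/73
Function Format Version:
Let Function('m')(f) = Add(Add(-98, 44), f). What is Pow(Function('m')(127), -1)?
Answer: Rational(1, 73) ≈ 0.013699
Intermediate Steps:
Function('m')(f) = Add(-54, f)
Pow(Function('m')(127), -1) = Pow(Add(-54, 127), -1) = Pow(73, -1) = Rational(1, 73)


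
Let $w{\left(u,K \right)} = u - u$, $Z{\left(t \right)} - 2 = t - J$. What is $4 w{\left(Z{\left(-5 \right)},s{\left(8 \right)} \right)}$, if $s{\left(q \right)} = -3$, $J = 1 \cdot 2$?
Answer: $0$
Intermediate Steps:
$J = 2$
$Z{\left(t \right)} = t$ ($Z{\left(t \right)} = 2 + \left(t - 2\right) = 2 + \left(-2 + t\right) = t$)
$w{\left(u,K \right)} = 0$
$4 w{\left(Z{\left(-5 \right)},s{\left(8 \right)} \right)} = 4 \cdot 0 = 0$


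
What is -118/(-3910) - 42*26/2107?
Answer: -287221/588455 ≈ -0.48809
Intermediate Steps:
-118/(-3910) - 42*26/2107 = -118*(-1/3910) - 1092*1/2107 = 59/1955 - 156/301 = -287221/588455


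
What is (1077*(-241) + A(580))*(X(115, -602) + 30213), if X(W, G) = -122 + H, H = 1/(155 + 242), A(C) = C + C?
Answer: -3086843636816/397 ≈ -7.7754e+9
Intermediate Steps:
A(C) = 2*C
H = 1/397 ≈ 0.0025189
X(W, G) = -48433/397 (X(W, G) = -122 + 1/397 = -48433/397)
(1077*(-241) + A(580))*(X(115, -602) + 30213) = (1077*(-241) + 2*580)*(-48433/397 + 30213) = (-259557 + 1160)*(11946128/397) = -258397*11946128/397 = -3086843636816/397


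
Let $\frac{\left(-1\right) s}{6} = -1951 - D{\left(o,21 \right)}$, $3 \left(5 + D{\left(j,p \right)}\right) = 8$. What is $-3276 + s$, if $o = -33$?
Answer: $8416$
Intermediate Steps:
$D{\left(j,p \right)} = - \frac{7}{3}$ ($D{\left(j,p \right)} = -5 + \frac{1}{3} \cdot 8 = -5 + \frac{8}{3} = - \frac{7}{3}$)
$s = 11692$ ($s = - 6 \left(-1951 - - \frac{7}{3}\right) = - 6 \left(-1951 + \frac{7}{3}\right) = \left(-6\right) \left(- \frac{5846}{3}\right) = 11692$)
$-3276 + s = -3276 + 11692 = 8416$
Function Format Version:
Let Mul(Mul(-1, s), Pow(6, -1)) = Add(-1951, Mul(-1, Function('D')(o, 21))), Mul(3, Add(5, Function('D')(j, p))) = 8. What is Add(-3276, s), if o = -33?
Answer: 8416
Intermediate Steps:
Function('D')(j, p) = Rational(-7, 3) (Function('D')(j, p) = Add(-5, Mul(Rational(1, 3), 8)) = Add(-5, Rational(8, 3)) = Rational(-7, 3))
s = 11692 (s = Mul(-6, Add(-1951, Mul(-1, Rational(-7, 3)))) = Mul(-6, Add(-1951, Rational(7, 3))) = Mul(-6, Rational(-5846, 3)) = 11692)
Add(-3276, s) = Add(-3276, 11692) = 8416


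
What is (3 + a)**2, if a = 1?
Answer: 16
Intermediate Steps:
(3 + a)**2 = (3 + 1)**2 = 4**2 = 16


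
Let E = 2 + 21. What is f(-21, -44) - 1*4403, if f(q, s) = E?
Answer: -4380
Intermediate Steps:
E = 23
f(q, s) = 23
f(-21, -44) - 1*4403 = 23 - 1*4403 = 23 - 4403 = -4380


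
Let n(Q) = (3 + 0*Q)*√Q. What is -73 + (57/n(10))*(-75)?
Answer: -73 - 285*√10/2 ≈ -523.63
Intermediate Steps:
n(Q) = 3*√Q (n(Q) = (3 + 0)*√Q = 3*√Q)
-73 + (57/n(10))*(-75) = -73 + (57/((3*√10)))*(-75) = -73 + (57*(√10/30))*(-75) = -73 + (19*√10/10)*(-75) = -73 - 285*√10/2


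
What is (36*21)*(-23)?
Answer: -17388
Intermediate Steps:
(36*21)*(-23) = 756*(-23) = -17388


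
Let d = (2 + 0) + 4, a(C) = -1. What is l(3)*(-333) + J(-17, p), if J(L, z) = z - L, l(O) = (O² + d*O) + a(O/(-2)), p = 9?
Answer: -8632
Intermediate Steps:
d = 6 (d = 2 + 4 = 6)
l(O) = -1 + O² + 6*O (l(O) = (O² + 6*O) - 1 = -1 + O² + 6*O)
l(3)*(-333) + J(-17, p) = (-1 + 3² + 6*3)*(-333) + (9 - 1*(-17)) = (-1 + 9 + 18)*(-333) + (9 + 17) = 26*(-333) + 26 = -8658 + 26 = -8632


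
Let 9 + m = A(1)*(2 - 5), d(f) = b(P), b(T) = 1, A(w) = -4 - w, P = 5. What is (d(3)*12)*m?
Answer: 72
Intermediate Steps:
d(f) = 1
m = 6 (m = -9 + (-4 - 1*1)*(2 - 5) = -9 + (-4 - 1)*(-3) = -9 - 5*(-3) = -9 + 15 = 6)
(d(3)*12)*m = (1*12)*6 = 12*6 = 72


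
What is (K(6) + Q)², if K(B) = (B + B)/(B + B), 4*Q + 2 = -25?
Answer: 529/16 ≈ 33.063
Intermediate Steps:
Q = -27/4 (Q = -½ + (¼)*(-25) = -½ - 25/4 = -27/4 ≈ -6.7500)
K(B) = 1 (K(B) = (2*B)/((2*B)) = (2*B)*(1/(2*B)) = 1)
(K(6) + Q)² = (1 - 27/4)² = (-23/4)² = 529/16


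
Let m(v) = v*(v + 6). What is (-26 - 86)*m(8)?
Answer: -12544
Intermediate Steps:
m(v) = v*(6 + v)
(-26 - 86)*m(8) = (-26 - 86)*(8*(6 + 8)) = -896*14 = -112*112 = -12544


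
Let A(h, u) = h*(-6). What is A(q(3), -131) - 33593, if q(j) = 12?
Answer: -33665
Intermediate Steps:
A(h, u) = -6*h
A(q(3), -131) - 33593 = -6*12 - 33593 = -72 - 33593 = -33665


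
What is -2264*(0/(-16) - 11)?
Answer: 24904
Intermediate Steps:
-2264*(0/(-16) - 11) = -2264*(0*(-1/16) - 11) = -2264*(0 - 11) = -2264*(-11) = 24904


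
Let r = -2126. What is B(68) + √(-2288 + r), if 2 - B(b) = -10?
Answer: 12 + I*√4414 ≈ 12.0 + 66.438*I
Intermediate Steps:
B(b) = 12 (B(b) = 2 - 1*(-10) = 2 + 10 = 12)
B(68) + √(-2288 + r) = 12 + √(-2288 - 2126) = 12 + √(-4414) = 12 + I*√4414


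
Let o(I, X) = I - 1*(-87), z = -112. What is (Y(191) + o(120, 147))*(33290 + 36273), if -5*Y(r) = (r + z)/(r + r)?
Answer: 27497627833/1910 ≈ 1.4397e+7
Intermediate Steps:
o(I, X) = 87 + I (o(I, X) = I + 87 = 87 + I)
Y(r) = -(-112 + r)/(10*r) (Y(r) = -(r - 112)/(5*(r + r)) = -(-112 + r)/(5*(2*r)) = -(-112 + r)*1/(2*r)/5 = -(-112 + r)/(10*r))
(Y(191) + o(120, 147))*(33290 + 36273) = ((⅒)*(112 - 1*191)/191 + (87 + 120))*(33290 + 36273) = ((⅒)*(1/191)*(112 - 191) + 207)*69563 = ((⅒)*(1/191)*(-79) + 207)*69563 = (-79/1910 + 207)*69563 = (395291/1910)*69563 = 27497627833/1910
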